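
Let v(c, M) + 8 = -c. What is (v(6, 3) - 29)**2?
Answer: 1849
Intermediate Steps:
v(c, M) = -8 - c
(v(6, 3) - 29)**2 = ((-8 - 1*6) - 29)**2 = ((-8 - 6) - 29)**2 = (-14 - 29)**2 = (-43)**2 = 1849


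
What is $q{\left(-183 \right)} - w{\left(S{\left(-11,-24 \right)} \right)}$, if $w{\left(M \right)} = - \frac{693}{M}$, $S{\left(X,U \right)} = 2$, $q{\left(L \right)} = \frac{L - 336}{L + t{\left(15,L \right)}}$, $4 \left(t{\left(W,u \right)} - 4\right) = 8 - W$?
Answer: $\frac{168397}{482} \approx 349.37$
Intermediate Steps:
$t{\left(W,u \right)} = 6 - \frac{W}{4}$ ($t{\left(W,u \right)} = 4 + \frac{8 - W}{4} = 4 - \left(-2 + \frac{W}{4}\right) = 6 - \frac{W}{4}$)
$q{\left(L \right)} = \frac{-336 + L}{\frac{9}{4} + L}$ ($q{\left(L \right)} = \frac{L - 336}{L + \left(6 - \frac{15}{4}\right)} = \frac{-336 + L}{L + \left(6 - \frac{15}{4}\right)} = \frac{-336 + L}{L + \frac{9}{4}} = \frac{-336 + L}{\frac{9}{4} + L}$)
$q{\left(-183 \right)} - w{\left(S{\left(-11,-24 \right)} \right)} = \frac{4 \left(-336 - 183\right)}{9 + 4 \left(-183\right)} - - \frac{693}{2} = 4 \frac{1}{9 - 732} \left(-519\right) - \left(-693\right) \frac{1}{2} = 4 \frac{1}{-723} \left(-519\right) - - \frac{693}{2} = 4 \left(- \frac{1}{723}\right) \left(-519\right) + \frac{693}{2} = \frac{692}{241} + \frac{693}{2} = \frac{168397}{482}$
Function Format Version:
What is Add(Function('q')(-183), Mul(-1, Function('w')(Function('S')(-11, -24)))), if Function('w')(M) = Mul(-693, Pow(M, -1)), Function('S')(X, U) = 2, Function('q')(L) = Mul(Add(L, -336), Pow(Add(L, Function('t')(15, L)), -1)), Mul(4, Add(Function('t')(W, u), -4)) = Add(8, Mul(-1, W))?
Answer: Rational(168397, 482) ≈ 349.37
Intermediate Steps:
Function('t')(W, u) = Add(6, Mul(Rational(-1, 4), W)) (Function('t')(W, u) = Add(4, Mul(Rational(1, 4), Add(8, Mul(-1, W)))) = Add(4, Add(2, Mul(Rational(-1, 4), W))) = Add(6, Mul(Rational(-1, 4), W)))
Function('q')(L) = Mul(Pow(Add(Rational(9, 4), L), -1), Add(-336, L)) (Function('q')(L) = Mul(Add(L, -336), Pow(Add(L, Add(6, Mul(Rational(-1, 4), 15))), -1)) = Mul(Add(-336, L), Pow(Add(L, Add(6, Rational(-15, 4))), -1)) = Mul(Add(-336, L), Pow(Add(L, Rational(9, 4)), -1)) = Mul(Add(-336, L), Pow(Add(Rational(9, 4), L), -1)) = Mul(Pow(Add(Rational(9, 4), L), -1), Add(-336, L)))
Add(Function('q')(-183), Mul(-1, Function('w')(Function('S')(-11, -24)))) = Add(Mul(4, Pow(Add(9, Mul(4, -183)), -1), Add(-336, -183)), Mul(-1, Mul(-693, Pow(2, -1)))) = Add(Mul(4, Pow(Add(9, -732), -1), -519), Mul(-1, Mul(-693, Rational(1, 2)))) = Add(Mul(4, Pow(-723, -1), -519), Mul(-1, Rational(-693, 2))) = Add(Mul(4, Rational(-1, 723), -519), Rational(693, 2)) = Add(Rational(692, 241), Rational(693, 2)) = Rational(168397, 482)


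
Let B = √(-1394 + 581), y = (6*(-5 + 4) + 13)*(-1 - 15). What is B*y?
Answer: -112*I*√813 ≈ -3193.5*I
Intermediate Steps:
y = -112 (y = (6*(-1) + 13)*(-16) = (-6 + 13)*(-16) = 7*(-16) = -112)
B = I*√813 (B = √(-813) = I*√813 ≈ 28.513*I)
B*y = (I*√813)*(-112) = -112*I*√813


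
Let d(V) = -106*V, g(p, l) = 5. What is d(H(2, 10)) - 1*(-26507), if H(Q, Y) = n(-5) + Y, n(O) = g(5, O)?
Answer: 24917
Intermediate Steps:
n(O) = 5
H(Q, Y) = 5 + Y
d(H(2, 10)) - 1*(-26507) = -106*(5 + 10) - 1*(-26507) = -106*15 + 26507 = -1590 + 26507 = 24917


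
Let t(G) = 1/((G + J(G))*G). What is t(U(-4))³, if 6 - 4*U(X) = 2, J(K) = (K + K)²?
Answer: 1/125 ≈ 0.0080000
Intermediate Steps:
J(K) = 4*K² (J(K) = (2*K)² = 4*K²)
U(X) = 1 (U(X) = 3/2 - ¼*2 = 3/2 - ½ = 1)
t(G) = 1/(G*(G + 4*G²)) (t(G) = 1/((G + 4*G²)*G) = 1/(G*(G + 4*G²)))
t(U(-4))³ = (1/(1²*(1 + 4*1)))³ = (1/(1 + 4))³ = (1/5)³ = (1*(⅕))³ = (⅕)³ = 1/125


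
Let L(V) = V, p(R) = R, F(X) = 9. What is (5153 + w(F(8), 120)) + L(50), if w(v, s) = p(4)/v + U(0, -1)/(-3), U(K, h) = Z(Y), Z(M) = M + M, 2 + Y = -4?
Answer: 46867/9 ≈ 5207.4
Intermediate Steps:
Y = -6 (Y = -2 - 4 = -6)
Z(M) = 2*M
U(K, h) = -12 (U(K, h) = 2*(-6) = -12)
w(v, s) = 4 + 4/v (w(v, s) = 4/v - 12/(-3) = 4/v - 12*(-⅓) = 4/v + 4 = 4 + 4/v)
(5153 + w(F(8), 120)) + L(50) = (5153 + (4 + 4/9)) + 50 = (5153 + 40/9) + 50 = 46417/9 + 50 = 46867/9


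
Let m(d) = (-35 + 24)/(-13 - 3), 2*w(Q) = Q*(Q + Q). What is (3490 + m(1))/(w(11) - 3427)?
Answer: -18617/17632 ≈ -1.0559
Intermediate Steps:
w(Q) = Q² (w(Q) = (Q*(Q + Q))/2 = (Q*(2*Q))/2 = (2*Q²)/2 = Q²)
m(d) = 11/16 (m(d) = -11/(-16) = -11*(-1/16) = 11/16)
(3490 + m(1))/(w(11) - 3427) = (3490 + 11/16)/(11² - 3427) = 55851/(16*(121 - 3427)) = (55851/16)/(-3306) = (55851/16)*(-1/3306) = -18617/17632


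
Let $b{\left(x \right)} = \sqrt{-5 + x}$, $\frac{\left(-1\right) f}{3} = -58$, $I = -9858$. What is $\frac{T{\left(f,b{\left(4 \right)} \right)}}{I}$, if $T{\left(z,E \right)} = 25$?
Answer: $- \frac{25}{9858} \approx -0.002536$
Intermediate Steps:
$f = 174$ ($f = \left(-3\right) \left(-58\right) = 174$)
$\frac{T{\left(f,b{\left(4 \right)} \right)}}{I} = \frac{25}{-9858} = 25 \left(- \frac{1}{9858}\right) = - \frac{25}{9858}$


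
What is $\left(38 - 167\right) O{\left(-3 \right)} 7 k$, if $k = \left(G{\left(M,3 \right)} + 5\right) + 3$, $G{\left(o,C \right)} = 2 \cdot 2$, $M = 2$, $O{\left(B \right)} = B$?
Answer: $32508$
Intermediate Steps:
$G{\left(o,C \right)} = 4$
$k = 12$ ($k = \left(4 + 5\right) + 3 = 9 + 3 = 12$)
$\left(38 - 167\right) O{\left(-3 \right)} 7 k = \left(38 - 167\right) \left(-3\right) 7 \cdot 12 = - 129 \left(\left(-21\right) 12\right) = \left(-129\right) \left(-252\right) = 32508$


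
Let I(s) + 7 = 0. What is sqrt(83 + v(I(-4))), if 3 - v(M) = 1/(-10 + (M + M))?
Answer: sqrt(12390)/12 ≈ 9.2759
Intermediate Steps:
I(s) = -7 (I(s) = -7 + 0 = -7)
v(M) = 3 - 1/(-10 + 2*M) (v(M) = 3 - 1/(-10 + (M + M)) = 3 - 1/(-10 + 2*M))
sqrt(83 + v(I(-4))) = sqrt(83 + (-31 + 6*(-7))/(2*(-5 - 7))) = sqrt(83 + (1/2)*(-31 - 42)/(-12)) = sqrt(83 + (1/2)*(-1/12)*(-73)) = sqrt(83 + 73/24) = sqrt(2065/24) = sqrt(12390)/12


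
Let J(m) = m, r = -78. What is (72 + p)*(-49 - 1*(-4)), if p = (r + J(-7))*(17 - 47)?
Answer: -117990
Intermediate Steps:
p = 2550 (p = (-78 - 7)*(17 - 47) = -85*(-30) = 2550)
(72 + p)*(-49 - 1*(-4)) = (72 + 2550)*(-49 - 1*(-4)) = 2622*(-49 + 4) = 2622*(-45) = -117990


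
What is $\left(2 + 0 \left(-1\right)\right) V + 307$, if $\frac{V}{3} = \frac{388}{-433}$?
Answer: $\frac{130603}{433} \approx 301.62$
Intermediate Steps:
$V = - \frac{1164}{433}$ ($V = 3 \frac{388}{-433} = 3 \cdot 388 \left(- \frac{1}{433}\right) = 3 \left(- \frac{388}{433}\right) = - \frac{1164}{433} \approx -2.6882$)
$\left(2 + 0 \left(-1\right)\right) V + 307 = \left(2 + 0 \left(-1\right)\right) \left(- \frac{1164}{433}\right) + 307 = \left(2 + 0\right) \left(- \frac{1164}{433}\right) + 307 = 2 \left(- \frac{1164}{433}\right) + 307 = - \frac{2328}{433} + 307 = \frac{130603}{433}$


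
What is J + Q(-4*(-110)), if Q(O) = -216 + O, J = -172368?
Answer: -172144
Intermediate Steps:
J + Q(-4*(-110)) = -172368 + (-216 - 4*(-110)) = -172368 + (-216 + 440) = -172368 + 224 = -172144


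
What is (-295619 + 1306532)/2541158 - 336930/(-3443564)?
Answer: 542166997359/1093830025889 ≈ 0.49566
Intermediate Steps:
(-295619 + 1306532)/2541158 - 336930/(-3443564) = 1010913*(1/2541158) - 336930*(-1/3443564) = 1010913/2541158 + 168465/1721782 = 542166997359/1093830025889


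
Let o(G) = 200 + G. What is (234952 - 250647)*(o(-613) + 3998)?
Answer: -56266575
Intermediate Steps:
(234952 - 250647)*(o(-613) + 3998) = (234952 - 250647)*((200 - 613) + 3998) = -15695*(-413 + 3998) = -15695*3585 = -56266575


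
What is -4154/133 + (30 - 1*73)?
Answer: -9873/133 ≈ -74.233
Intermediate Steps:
-4154/133 + (30 - 1*73) = -4154/133 + (30 - 73) = -31*134/133 - 43 = -4154/133 - 43 = -9873/133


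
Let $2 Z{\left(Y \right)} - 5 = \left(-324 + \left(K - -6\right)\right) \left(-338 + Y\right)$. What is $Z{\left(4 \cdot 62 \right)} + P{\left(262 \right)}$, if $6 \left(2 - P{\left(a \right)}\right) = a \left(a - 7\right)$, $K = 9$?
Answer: $\frac{5549}{2} \approx 2774.5$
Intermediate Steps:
$P{\left(a \right)} = 2 - \frac{a \left(-7 + a\right)}{6}$ ($P{\left(a \right)} = 2 - \frac{a \left(a - 7\right)}{6} = 2 - \frac{a \left(-7 + a\right)}{6}$)
$Z{\left(Y \right)} = \frac{104447}{2} - \frac{309 Y}{2}$ ($Z{\left(Y \right)} = \frac{5}{2} + \frac{\left(-324 + \left(9 - -6\right)\right) \left(-338 + Y\right)}{2} = \frac{5}{2} + \frac{\left(-324 + \left(9 + 6\right)\right) \left(-338 + Y\right)}{2} = \frac{5}{2} + \frac{\left(-324 + 15\right) \left(-338 + Y\right)}{2} = \frac{5}{2} + \frac{\left(-309\right) \left(-338 + Y\right)}{2} = \frac{5}{2} + \frac{104442 - 309 Y}{2} = \frac{5}{2} - \left(-52221 + \frac{309 Y}{2}\right) = \frac{104447}{2} - \frac{309 Y}{2}$)
$Z{\left(4 \cdot 62 \right)} + P{\left(262 \right)} = \left(\frac{104447}{2} - \frac{309 \cdot 4 \cdot 62}{2}\right) + \left(2 - \frac{262^{2}}{6} + \frac{7}{6} \cdot 262\right) = \left(\frac{104447}{2} - 38316\right) + \left(2 - \frac{34322}{3} + \frac{917}{3}\right) = \frac{27815}{2} - 11133 = \frac{5549}{2}$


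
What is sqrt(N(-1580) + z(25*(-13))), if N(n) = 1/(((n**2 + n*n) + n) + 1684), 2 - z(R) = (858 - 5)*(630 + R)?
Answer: I*sqrt(33089933334483374)/356636 ≈ 510.06*I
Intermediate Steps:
z(R) = -537388 - 853*R (z(R) = 2 - (858 - 5)*(630 + R) = 2 - 853*(630 + R) = 2 - (537390 + 853*R) = 2 + (-537390 - 853*R) = -537388 - 853*R)
N(n) = 1/(1684 + n + 2*n**2) (N(n) = 1/(((n**2 + n**2) + n) + 1684) = 1/((2*n**2 + n) + 1684) = 1/((n + 2*n**2) + 1684) = 1/(1684 + n + 2*n**2))
sqrt(N(-1580) + z(25*(-13))) = sqrt(1/(1684 - 1580 + 2*(-1580)**2) + (-537388 - 21325*(-13))) = sqrt(1/(1684 - 1580 + 2*2496400) + (-537388 - 853*(-325))) = sqrt(1/(1684 - 1580 + 4992800) + (-537388 + 277225)) = sqrt(1/4992904 - 260163) = sqrt(-1298968883351/4992904) = I*sqrt(33089933334483374)/356636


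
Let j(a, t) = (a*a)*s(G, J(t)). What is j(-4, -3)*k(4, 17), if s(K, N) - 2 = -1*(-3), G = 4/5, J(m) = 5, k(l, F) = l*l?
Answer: 1280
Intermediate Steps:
k(l, F) = l²
G = ⅘ (G = 4*(⅕) = ⅘ ≈ 0.80000)
s(K, N) = 5 (s(K, N) = 2 - 1*(-3) = 2 + 3 = 5)
j(a, t) = 5*a² (j(a, t) = (a*a)*5 = a²*5 = 5*a²)
j(-4, -3)*k(4, 17) = (5*(-4)²)*4² = (5*16)*16 = 80*16 = 1280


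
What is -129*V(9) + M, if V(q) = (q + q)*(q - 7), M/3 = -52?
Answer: -4800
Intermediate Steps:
M = -156 (M = 3*(-52) = -156)
V(q) = 2*q*(-7 + q) (V(q) = (2*q)*(-7 + q) = 2*q*(-7 + q))
-129*V(9) + M = -258*9*(-7 + 9) - 156 = -258*9*2 - 156 = -129*36 - 156 = -4644 - 156 = -4800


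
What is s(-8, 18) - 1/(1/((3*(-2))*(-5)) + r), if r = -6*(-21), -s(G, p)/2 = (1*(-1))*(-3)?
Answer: -22716/3781 ≈ -6.0079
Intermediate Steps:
s(G, p) = -6 (s(G, p) = -2*1*(-1)*(-3) = -(-2)*(-3) = -2*3 = -6)
r = 126
s(-8, 18) - 1/(1/((3*(-2))*(-5)) + r) = -6 - 1/(1/((3*(-2))*(-5)) + 126) = -6 - 1/(1/(-6*(-5)) + 126) = -6 - 1/(1/30 + 126) = -6 - 1/3781/30 = -6 - 1*30/3781 = -6 - 30/3781 = -22716/3781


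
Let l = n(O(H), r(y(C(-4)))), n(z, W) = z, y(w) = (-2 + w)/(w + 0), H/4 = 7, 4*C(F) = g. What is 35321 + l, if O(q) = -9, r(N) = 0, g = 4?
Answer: 35312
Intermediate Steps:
C(F) = 1 (C(F) = (1/4)*4 = 1)
H = 28 (H = 4*7 = 28)
y(w) = (-2 + w)/w
l = -9
35321 + l = 35321 - 9 = 35312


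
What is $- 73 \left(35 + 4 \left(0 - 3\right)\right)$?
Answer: $-1679$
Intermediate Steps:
$- 73 \left(35 + 4 \left(0 - 3\right)\right) = - 73 \left(35 + 4 \left(-3\right)\right) = - 73 \left(35 - 12\right) = \left(-73\right) 23 = -1679$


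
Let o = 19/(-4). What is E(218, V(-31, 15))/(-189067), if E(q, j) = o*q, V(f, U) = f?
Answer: 2071/378134 ≈ 0.0054769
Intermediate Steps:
o = -19/4 (o = 19*(-¼) = -19/4 ≈ -4.7500)
E(q, j) = -19*q/4
E(218, V(-31, 15))/(-189067) = -19/4*218/(-189067) = -2071/2*(-1/189067) = 2071/378134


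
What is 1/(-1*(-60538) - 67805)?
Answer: -1/7267 ≈ -0.00013761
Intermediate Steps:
1/(-1*(-60538) - 67805) = 1/(60538 - 67805) = 1/(-7267) = -1/7267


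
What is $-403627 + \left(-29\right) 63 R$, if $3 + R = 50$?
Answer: $-489496$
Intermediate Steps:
$R = 47$ ($R = -3 + 50 = 47$)
$-403627 + \left(-29\right) 63 R = -403627 + \left(-29\right) 63 \cdot 47 = -403627 - 85869 = -489496$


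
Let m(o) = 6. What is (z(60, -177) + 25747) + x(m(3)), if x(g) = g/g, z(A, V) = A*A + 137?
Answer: 29485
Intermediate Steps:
z(A, V) = 137 + A² (z(A, V) = A² + 137 = 137 + A²)
x(g) = 1
(z(60, -177) + 25747) + x(m(3)) = ((137 + 60²) + 25747) + 1 = ((137 + 3600) + 25747) + 1 = (3737 + 25747) + 1 = 29484 + 1 = 29485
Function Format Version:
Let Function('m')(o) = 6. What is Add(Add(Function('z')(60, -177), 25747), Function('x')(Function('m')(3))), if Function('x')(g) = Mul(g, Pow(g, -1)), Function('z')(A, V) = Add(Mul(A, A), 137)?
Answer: 29485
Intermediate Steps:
Function('z')(A, V) = Add(137, Pow(A, 2)) (Function('z')(A, V) = Add(Pow(A, 2), 137) = Add(137, Pow(A, 2)))
Function('x')(g) = 1
Add(Add(Function('z')(60, -177), 25747), Function('x')(Function('m')(3))) = Add(Add(Add(137, Pow(60, 2)), 25747), 1) = Add(Add(Add(137, 3600), 25747), 1) = Add(Add(3737, 25747), 1) = Add(29484, 1) = 29485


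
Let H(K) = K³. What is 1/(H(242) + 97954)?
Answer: 1/14270442 ≈ 7.0075e-8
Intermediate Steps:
1/(H(242) + 97954) = 1/(242³ + 97954) = 1/(14172488 + 97954) = 1/14270442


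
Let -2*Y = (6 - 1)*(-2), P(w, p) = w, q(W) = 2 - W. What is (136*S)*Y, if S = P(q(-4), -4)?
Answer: 4080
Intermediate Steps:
S = 6 (S = 2 - 1*(-4) = 2 + 4 = 6)
Y = 5 (Y = -(6 - 1)*(-2)/2 = -5*(-2)/2 = -½*(-10) = 5)
(136*S)*Y = (136*6)*5 = 816*5 = 4080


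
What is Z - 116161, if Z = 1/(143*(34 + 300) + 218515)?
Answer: -30931002596/266277 ≈ -1.1616e+5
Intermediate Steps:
Z = 1/266277 (Z = 1/(143*334 + 218515) = 1/(47762 + 218515) = 1/266277 ≈ 3.7555e-6)
Z - 116161 = 1/266277 - 116161 = -30931002596/266277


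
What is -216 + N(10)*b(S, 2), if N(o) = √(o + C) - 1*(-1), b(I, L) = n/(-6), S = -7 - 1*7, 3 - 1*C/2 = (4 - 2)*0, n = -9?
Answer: -417/2 ≈ -208.50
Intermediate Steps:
C = 6 (C = 6 - 2*(4 - 2)*0 = 6 - 4*0 = 6 - 2*0 = 6 + 0 = 6)
S = -14 (S = -7 - 7 = -14)
b(I, L) = 3/2 (b(I, L) = -9/(-6) = -9*(-⅙) = 3/2)
N(o) = 1 + √(6 + o) (N(o) = √(o + 6) - 1*(-1) = √(6 + o) + 1 = 1 + √(6 + o))
-216 + N(10)*b(S, 2) = -216 + (1 + √(6 + 10))*(3/2) = -216 + (1 + √16)*(3/2) = -216 + (1 + 4)*(3/2) = -216 + 5*(3/2) = -216 + 15/2 = -417/2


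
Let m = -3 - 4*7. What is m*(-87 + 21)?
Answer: 2046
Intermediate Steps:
m = -31 (m = -3 - 28 = -31)
m*(-87 + 21) = -31*(-87 + 21) = -31*(-66) = 2046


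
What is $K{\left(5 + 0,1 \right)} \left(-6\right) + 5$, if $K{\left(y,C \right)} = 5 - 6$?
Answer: $11$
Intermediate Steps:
$K{\left(y,C \right)} = -1$ ($K{\left(y,C \right)} = 5 - 6 = -1$)
$K{\left(5 + 0,1 \right)} \left(-6\right) + 5 = \left(-1\right) \left(-6\right) + 5 = 6 + 5 = 11$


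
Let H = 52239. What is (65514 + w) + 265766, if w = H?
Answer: 383519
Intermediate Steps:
w = 52239
(65514 + w) + 265766 = (65514 + 52239) + 265766 = 117753 + 265766 = 383519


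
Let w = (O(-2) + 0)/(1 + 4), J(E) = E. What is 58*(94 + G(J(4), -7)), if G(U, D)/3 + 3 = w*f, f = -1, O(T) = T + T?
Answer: 25346/5 ≈ 5069.2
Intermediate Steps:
O(T) = 2*T
w = -⅘ (w = (2*(-2) + 0)/(1 + 4) = (-4 + 0)/5 = -4*⅕ = -⅘ ≈ -0.80000)
G(U, D) = -33/5 (G(U, D) = -9 + 3*(-⅘*(-1)) = -9 + 3*(⅘) = -9 + 12/5 = -33/5)
58*(94 + G(J(4), -7)) = 58*(94 - 33/5) = 58*(437/5) = 25346/5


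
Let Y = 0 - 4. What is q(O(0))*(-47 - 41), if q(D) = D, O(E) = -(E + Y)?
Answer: -352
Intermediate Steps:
Y = -4
O(E) = 4 - E (O(E) = -(E - 4) = -(-4 + E) = 4 - E)
q(O(0))*(-47 - 41) = (4 - 1*0)*(-47 - 41) = (4 + 0)*(-88) = 4*(-88) = -352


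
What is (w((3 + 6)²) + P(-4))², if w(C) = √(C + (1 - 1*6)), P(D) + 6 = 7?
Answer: 77 + 4*√19 ≈ 94.436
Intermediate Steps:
P(D) = 1 (P(D) = -6 + 7 = 1)
w(C) = √(-5 + C) (w(C) = √(C + (1 - 6)) = √(C - 5) = √(-5 + C))
(w((3 + 6)²) + P(-4))² = (√(-5 + (3 + 6)²) + 1)² = (√(-5 + 9²) + 1)² = (√(-5 + 81) + 1)² = (√76 + 1)² = (2*√19 + 1)² = (1 + 2*√19)²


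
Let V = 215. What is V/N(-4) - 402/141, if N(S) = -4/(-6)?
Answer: 30047/94 ≈ 319.65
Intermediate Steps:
N(S) = 2/3 (N(S) = -4*(-1/6) = 2/3)
V/N(-4) - 402/141 = 215/(2/3) - 402/141 = 215*(3/2) - 402*1/141 = 645/2 - 134/47 = 30047/94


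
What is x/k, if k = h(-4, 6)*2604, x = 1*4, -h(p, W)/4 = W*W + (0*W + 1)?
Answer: -1/96348 ≈ -1.0379e-5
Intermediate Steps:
h(p, W) = -4 - 4*W² (h(p, W) = -4*(W*W + (0*W + 1)) = -4*(W² + (0 + 1)) = -4*(W² + 1) = -4*(1 + W²) = -4 - 4*W²)
x = 4
k = -385392 (k = (-4 - 4*6²)*2604 = (-4 - 4*36)*2604 = (-4 - 144)*2604 = -148*2604 = -385392)
x/k = 4/(-385392) = 4*(-1/385392) = -1/96348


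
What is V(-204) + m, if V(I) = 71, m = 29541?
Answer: 29612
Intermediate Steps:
V(-204) + m = 71 + 29541 = 29612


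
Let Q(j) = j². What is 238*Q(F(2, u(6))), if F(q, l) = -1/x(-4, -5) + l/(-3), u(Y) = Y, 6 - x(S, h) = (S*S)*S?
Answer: 337977/350 ≈ 965.65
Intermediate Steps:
x(S, h) = 6 - S³ (x(S, h) = 6 - S*S*S = 6 - S²*S = 6 - S³)
F(q, l) = -1/70 - l/3 (F(q, l) = -1/(6 - 1*(-4)³) + l/(-3) = -1/(6 - 1*(-64)) + l*(-⅓) = -1/(6 + 64) - l/3 = -1/70 - l/3)
238*Q(F(2, u(6))) = 238*(-1/70 - ⅓*6)² = 238*(-1/70 - 2)² = 238*(-141/70)² = 238*(19881/4900) = 337977/350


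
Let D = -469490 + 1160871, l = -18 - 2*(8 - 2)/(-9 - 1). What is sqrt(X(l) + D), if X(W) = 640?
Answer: sqrt(692021) ≈ 831.88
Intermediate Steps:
l = -84/5 (l = -18 - 12/(-10) = -18 - 12*(-1)/10 = -18 - 2*(-3/5) = -18 + 6/5 = -84/5 ≈ -16.800)
D = 691381
sqrt(X(l) + D) = sqrt(640 + 691381) = sqrt(692021)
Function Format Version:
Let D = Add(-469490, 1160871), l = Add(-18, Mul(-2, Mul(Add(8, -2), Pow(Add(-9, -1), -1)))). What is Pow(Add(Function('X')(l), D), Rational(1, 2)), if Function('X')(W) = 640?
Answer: Pow(692021, Rational(1, 2)) ≈ 831.88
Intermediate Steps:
l = Rational(-84, 5) (l = Add(-18, Mul(-2, Mul(6, Pow(-10, -1)))) = Add(-18, Mul(-2, Mul(6, Rational(-1, 10)))) = Add(-18, Mul(-2, Rational(-3, 5))) = Add(-18, Rational(6, 5)) = Rational(-84, 5) ≈ -16.800)
D = 691381
Pow(Add(Function('X')(l), D), Rational(1, 2)) = Pow(Add(640, 691381), Rational(1, 2)) = Pow(692021, Rational(1, 2))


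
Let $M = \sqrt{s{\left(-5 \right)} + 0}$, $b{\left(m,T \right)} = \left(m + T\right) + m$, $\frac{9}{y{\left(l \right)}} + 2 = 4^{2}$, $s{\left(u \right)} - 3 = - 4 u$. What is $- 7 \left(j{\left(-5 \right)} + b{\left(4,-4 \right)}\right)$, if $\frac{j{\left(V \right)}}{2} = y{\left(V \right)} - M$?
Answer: $-37 + 14 \sqrt{23} \approx 30.142$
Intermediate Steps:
$s{\left(u \right)} = 3 - 4 u$
$y{\left(l \right)} = \frac{9}{14}$ ($y{\left(l \right)} = \frac{9}{-2 + 4^{2}} = \frac{9}{-2 + 16} = \frac{9}{14}$)
$b{\left(m,T \right)} = T + 2 m$ ($b{\left(m,T \right)} = \left(T + m\right) + m = T + 2 m$)
$M = \sqrt{23}$ ($M = \sqrt{\left(3 - -20\right) + 0} = \sqrt{\left(3 + 20\right) + 0} = \sqrt{23 + 0} = \sqrt{23} \approx 4.7958$)
$j{\left(V \right)} = \frac{9}{7} - 2 \sqrt{23}$ ($j{\left(V \right)} = 2 \left(\frac{9}{14} - \sqrt{23}\right) = \frac{9}{7} - 2 \sqrt{23}$)
$- 7 \left(j{\left(-5 \right)} + b{\left(4,-4 \right)}\right) = - 7 \left(\left(\frac{9}{7} - 2 \sqrt{23}\right) + \left(-4 + 2 \cdot 4\right)\right) = - 7 \left(\left(\frac{9}{7} - 2 \sqrt{23}\right) + \left(-4 + 8\right)\right) = - 7 \left(\left(\frac{9}{7} - 2 \sqrt{23}\right) + 4\right) = - 7 \left(\frac{37}{7} - 2 \sqrt{23}\right) = -37 + 14 \sqrt{23}$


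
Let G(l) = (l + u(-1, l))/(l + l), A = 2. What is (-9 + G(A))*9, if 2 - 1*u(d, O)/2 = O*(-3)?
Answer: -81/2 ≈ -40.500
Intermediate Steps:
u(d, O) = 4 + 6*O (u(d, O) = 4 - 2*O*(-3) = 4 - (-6)*O = 4 + 6*O)
G(l) = (4 + 7*l)/(2*l) (G(l) = (l + (4 + 6*l))/(l + l) = (4 + 7*l)/((2*l)) = (4 + 7*l)*(1/(2*l)) = (4 + 7*l)/(2*l))
(-9 + G(A))*9 = (-9 + (7/2 + 2/2))*9 = (-9 + (7/2 + 2*(1/2)))*9 = (-9 + (7/2 + 1))*9 = (-9 + 9/2)*9 = -9/2*9 = -81/2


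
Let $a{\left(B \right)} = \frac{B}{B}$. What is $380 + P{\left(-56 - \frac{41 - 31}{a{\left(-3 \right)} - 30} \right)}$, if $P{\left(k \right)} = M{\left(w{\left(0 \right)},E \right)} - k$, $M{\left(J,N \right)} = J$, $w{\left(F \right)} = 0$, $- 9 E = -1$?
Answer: $\frac{12634}{29} \approx 435.66$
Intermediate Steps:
$a{\left(B \right)} = 1$
$E = \frac{1}{9}$ ($E = \left(- \frac{1}{9}\right) \left(-1\right) = \frac{1}{9} \approx 0.11111$)
$P{\left(k \right)} = - k$ ($P{\left(k \right)} = 0 - k = - k$)
$380 + P{\left(-56 - \frac{41 - 31}{a{\left(-3 \right)} - 30} \right)} = 380 - \left(-56 - \frac{41 - 31}{1 - 30}\right) = 380 - \left(-56 - \frac{10}{-29}\right) = 380 - \left(-56 - 10 \left(- \frac{1}{29}\right)\right) = 380 - \left(-56 - - \frac{10}{29}\right) = 380 - \left(-56 + \frac{10}{29}\right) = 380 - - \frac{1614}{29} = 380 + \frac{1614}{29} = \frac{12634}{29}$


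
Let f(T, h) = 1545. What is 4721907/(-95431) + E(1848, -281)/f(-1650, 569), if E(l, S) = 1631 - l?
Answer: -7316054842/147440895 ≈ -49.620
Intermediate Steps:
4721907/(-95431) + E(1848, -281)/f(-1650, 569) = 4721907/(-95431) + (1631 - 1*1848)/1545 = 4721907*(-1/95431) + (1631 - 1848)*(1/1545) = -4721907/95431 - 217*1/1545 = -4721907/95431 - 217/1545 = -7316054842/147440895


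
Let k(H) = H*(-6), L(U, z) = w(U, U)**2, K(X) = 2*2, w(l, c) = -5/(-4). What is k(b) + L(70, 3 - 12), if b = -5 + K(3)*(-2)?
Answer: 1273/16 ≈ 79.563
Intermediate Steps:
w(l, c) = 5/4 (w(l, c) = -5*(-1/4) = 5/4)
K(X) = 4
L(U, z) = 25/16 (L(U, z) = (5/4)**2 = 25/16)
b = -13 (b = -5 + 4*(-2) = -5 - 8 = -13)
k(H) = -6*H
k(b) + L(70, 3 - 12) = -6*(-13) + 25/16 = 78 + 25/16 = 1273/16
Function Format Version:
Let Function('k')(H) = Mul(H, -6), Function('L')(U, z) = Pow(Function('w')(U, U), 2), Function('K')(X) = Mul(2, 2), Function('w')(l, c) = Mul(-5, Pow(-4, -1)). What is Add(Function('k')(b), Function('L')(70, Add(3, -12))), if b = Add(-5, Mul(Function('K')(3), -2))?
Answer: Rational(1273, 16) ≈ 79.563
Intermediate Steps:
Function('w')(l, c) = Rational(5, 4) (Function('w')(l, c) = Mul(-5, Rational(-1, 4)) = Rational(5, 4))
Function('K')(X) = 4
Function('L')(U, z) = Rational(25, 16) (Function('L')(U, z) = Pow(Rational(5, 4), 2) = Rational(25, 16))
b = -13 (b = Add(-5, Mul(4, -2)) = Add(-5, -8) = -13)
Function('k')(H) = Mul(-6, H)
Add(Function('k')(b), Function('L')(70, Add(3, -12))) = Add(Mul(-6, -13), Rational(25, 16)) = Add(78, Rational(25, 16)) = Rational(1273, 16)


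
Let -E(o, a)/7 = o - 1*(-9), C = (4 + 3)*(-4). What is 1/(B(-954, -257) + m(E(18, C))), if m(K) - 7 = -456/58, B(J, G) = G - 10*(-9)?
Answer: -29/4868 ≈ -0.0059573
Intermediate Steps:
B(J, G) = 90 + G (B(J, G) = G + 90 = 90 + G)
C = -28 (C = 7*(-4) = -28)
E(o, a) = -63 - 7*o (E(o, a) = -7*(o - 1*(-9)) = -7*(o + 9) = -7*(9 + o) = -63 - 7*o)
m(K) = -25/29 (m(K) = 7 - 456/58 = 7 - 456*1/58 = 7 - 228/29 = -25/29)
1/(B(-954, -257) + m(E(18, C))) = 1/((90 - 257) - 25/29) = 1/(-167 - 25/29) = 1/(-4868/29) = -29/4868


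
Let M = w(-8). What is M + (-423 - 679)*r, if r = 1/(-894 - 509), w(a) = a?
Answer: -10122/1403 ≈ -7.2145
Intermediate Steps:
r = -1/1403 (r = 1/(-1403) = -1/1403 ≈ -0.00071276)
M = -8
M + (-423 - 679)*r = -8 + (-423 - 679)*(-1/1403) = -8 - 1102*(-1/1403) = -8 + 1102/1403 = -10122/1403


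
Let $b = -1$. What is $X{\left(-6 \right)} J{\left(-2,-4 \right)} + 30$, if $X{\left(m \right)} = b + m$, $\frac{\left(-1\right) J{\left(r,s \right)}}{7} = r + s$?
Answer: $-264$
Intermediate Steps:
$J{\left(r,s \right)} = - 7 r - 7 s$ ($J{\left(r,s \right)} = - 7 \left(r + s\right) = - 7 r - 7 s$)
$X{\left(m \right)} = -1 + m$
$X{\left(-6 \right)} J{\left(-2,-4 \right)} + 30 = \left(-1 - 6\right) \left(\left(-7\right) \left(-2\right) - -28\right) + 30 = - 7 \left(14 + 28\right) + 30 = \left(-7\right) 42 + 30 = -294 + 30 = -264$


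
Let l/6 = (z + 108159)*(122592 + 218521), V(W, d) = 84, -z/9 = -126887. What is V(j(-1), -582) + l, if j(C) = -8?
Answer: 2558638128360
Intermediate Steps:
z = 1141983 (z = -9*(-126887) = 1141983)
l = 2558638128276 (l = 6*((1141983 + 108159)*(122592 + 218521)) = 6*(1250142*341113) = 6*426439688046 = 2558638128276)
V(j(-1), -582) + l = 84 + 2558638128276 = 2558638128360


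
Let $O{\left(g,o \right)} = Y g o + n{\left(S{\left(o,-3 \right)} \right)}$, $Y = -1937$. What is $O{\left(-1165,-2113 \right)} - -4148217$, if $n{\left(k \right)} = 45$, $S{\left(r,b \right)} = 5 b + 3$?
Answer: $-4764058103$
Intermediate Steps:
$S{\left(r,b \right)} = 3 + 5 b$
$O{\left(g,o \right)} = 45 - 1937 g o$ ($O{\left(g,o \right)} = - 1937 g o + 45 = 45 - 1937 g o$)
$O{\left(-1165,-2113 \right)} - -4148217 = \left(45 - \left(-2256605\right) \left(-2113\right)\right) - -4148217 = \left(45 - 4768206365\right) + 4148217 = -4768206320 + 4148217 = -4764058103$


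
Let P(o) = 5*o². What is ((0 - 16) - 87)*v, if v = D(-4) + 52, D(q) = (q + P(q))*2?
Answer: -21012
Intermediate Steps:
D(q) = 2*q + 10*q² (D(q) = (q + 5*q²)*2 = 2*q + 10*q²)
v = 204 (v = 2*(-4)*(1 + 5*(-4)) + 52 = 2*(-4)*(1 - 20) + 52 = 2*(-4)*(-19) + 52 = 152 + 52 = 204)
((0 - 16) - 87)*v = ((0 - 16) - 87)*204 = (-16 - 87)*204 = -103*204 = -21012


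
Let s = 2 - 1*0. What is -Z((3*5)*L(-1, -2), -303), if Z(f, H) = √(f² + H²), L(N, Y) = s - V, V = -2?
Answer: -3*√10601 ≈ -308.88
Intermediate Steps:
s = 2 (s = 2 + 0 = 2)
L(N, Y) = 4 (L(N, Y) = 2 - 1*(-2) = 2 + 2 = 4)
Z(f, H) = √(H² + f²)
-Z((3*5)*L(-1, -2), -303) = -√((-303)² + ((3*5)*4)²) = -√(91809 + (15*4)²) = -√(91809 + 60²) = -√(91809 + 3600) = -√95409 = -3*√10601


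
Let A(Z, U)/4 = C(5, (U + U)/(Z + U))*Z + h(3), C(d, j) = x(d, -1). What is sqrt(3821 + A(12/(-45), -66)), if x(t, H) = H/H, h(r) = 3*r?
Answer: sqrt(867585)/15 ≈ 62.096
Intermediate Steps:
x(t, H) = 1
C(d, j) = 1
A(Z, U) = 36 + 4*Z (A(Z, U) = 4*(1*Z + 3*3) = 4*(Z + 9) = 4*(9 + Z) = 36 + 4*Z)
sqrt(3821 + A(12/(-45), -66)) = sqrt(3821 + (36 + 4*(12/(-45)))) = sqrt(3821 + (36 + 4*(12*(-1/45)))) = sqrt(3821 + (36 + 4*(-4/15))) = sqrt(3821 + (36 - 16/15)) = sqrt(3821 + 524/15) = sqrt(57839/15) = sqrt(867585)/15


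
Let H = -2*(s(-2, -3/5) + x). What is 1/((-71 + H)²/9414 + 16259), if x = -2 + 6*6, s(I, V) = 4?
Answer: 1046/17009315 ≈ 6.1496e-5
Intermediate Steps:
x = 34 (x = -2 + 36 = 34)
H = -76 (H = -2*(4 + 34) = -2*38 = -76)
1/((-71 + H)²/9414 + 16259) = 1/((-71 - 76)²/9414 + 16259) = 1/((-147)²*(1/9414) + 16259) = 1/(21609*(1/9414) + 16259) = 1/(2401/1046 + 16259) = 1/(17009315/1046) = 1046/17009315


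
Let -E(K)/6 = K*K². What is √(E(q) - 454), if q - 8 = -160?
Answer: √21070394 ≈ 4590.3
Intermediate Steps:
q = -152 (q = 8 - 160 = -152)
E(K) = -6*K³ (E(K) = -6*K*K² = -6*K³)
√(E(q) - 454) = √(-6*(-152)³ - 454) = √(-6*(-3511808) - 454) = √(21070848 - 454) = √21070394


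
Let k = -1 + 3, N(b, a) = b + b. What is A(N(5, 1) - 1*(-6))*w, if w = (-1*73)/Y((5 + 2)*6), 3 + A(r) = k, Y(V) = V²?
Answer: 73/1764 ≈ 0.041383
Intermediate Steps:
N(b, a) = 2*b
k = 2
A(r) = -1 (A(r) = -3 + 2 = -1)
w = -73/1764 (w = (-1*73)/(((5 + 2)*6)²) = -73/((7*6)²) = -73/(42²) = -73/1764 ≈ -0.041383)
A(N(5, 1) - 1*(-6))*w = -1*(-73/1764) = 73/1764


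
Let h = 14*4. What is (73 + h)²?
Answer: 16641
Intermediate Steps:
h = 56
(73 + h)² = (73 + 56)² = 129² = 16641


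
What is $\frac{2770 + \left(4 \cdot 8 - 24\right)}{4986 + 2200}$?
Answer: $\frac{1389}{3593} \approx 0.38659$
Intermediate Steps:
$\frac{2770 + \left(4 \cdot 8 - 24\right)}{4986 + 2200} = \frac{2770 + \left(32 - 24\right)}{7186} = \left(2770 + 8\right) \frac{1}{7186} = 2778 \cdot \frac{1}{7186} = \frac{1389}{3593}$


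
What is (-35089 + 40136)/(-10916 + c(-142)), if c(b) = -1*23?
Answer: -5047/10939 ≈ -0.46138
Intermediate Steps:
c(b) = -23
(-35089 + 40136)/(-10916 + c(-142)) = (-35089 + 40136)/(-10916 - 23) = 5047/(-10939) = 5047*(-1/10939) = -5047/10939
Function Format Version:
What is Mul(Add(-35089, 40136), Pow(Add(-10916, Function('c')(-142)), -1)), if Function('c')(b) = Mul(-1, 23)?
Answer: Rational(-5047, 10939) ≈ -0.46138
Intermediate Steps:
Function('c')(b) = -23
Mul(Add(-35089, 40136), Pow(Add(-10916, Function('c')(-142)), -1)) = Mul(Add(-35089, 40136), Pow(Add(-10916, -23), -1)) = Mul(5047, Pow(-10939, -1)) = Mul(5047, Rational(-1, 10939)) = Rational(-5047, 10939)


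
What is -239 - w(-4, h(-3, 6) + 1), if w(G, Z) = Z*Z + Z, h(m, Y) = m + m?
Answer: -259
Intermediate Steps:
h(m, Y) = 2*m
w(G, Z) = Z + Z² (w(G, Z) = Z² + Z = Z + Z²)
-239 - w(-4, h(-3, 6) + 1) = -239 - (2*(-3) + 1)*(1 + (2*(-3) + 1)) = -239 - (-6 + 1)*(1 + (-6 + 1)) = -239 - (-5)*(1 - 5) = -239 - (-5)*(-4) = -239 - 1*20 = -239 - 20 = -259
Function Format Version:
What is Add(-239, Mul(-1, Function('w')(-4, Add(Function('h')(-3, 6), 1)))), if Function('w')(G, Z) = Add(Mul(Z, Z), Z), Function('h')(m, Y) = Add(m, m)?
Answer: -259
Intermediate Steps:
Function('h')(m, Y) = Mul(2, m)
Function('w')(G, Z) = Add(Z, Pow(Z, 2)) (Function('w')(G, Z) = Add(Pow(Z, 2), Z) = Add(Z, Pow(Z, 2)))
Add(-239, Mul(-1, Function('w')(-4, Add(Function('h')(-3, 6), 1)))) = Add(-239, Mul(-1, Mul(Add(Mul(2, -3), 1), Add(1, Add(Mul(2, -3), 1))))) = Add(-239, Mul(-1, Mul(Add(-6, 1), Add(1, Add(-6, 1))))) = Add(-239, Mul(-1, Mul(-5, Add(1, -5)))) = Add(-239, Mul(-1, Mul(-5, -4))) = Add(-239, Mul(-1, 20)) = Add(-239, -20) = -259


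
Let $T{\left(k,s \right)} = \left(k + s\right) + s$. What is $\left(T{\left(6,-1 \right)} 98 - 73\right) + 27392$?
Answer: $27711$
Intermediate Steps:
$T{\left(k,s \right)} = k + 2 s$
$\left(T{\left(6,-1 \right)} 98 - 73\right) + 27392 = \left(\left(6 + 2 \left(-1\right)\right) 98 - 73\right) + 27392 = \left(\left(6 - 2\right) 98 - 73\right) + 27392 = \left(4 \cdot 98 - 73\right) + 27392 = \left(392 - 73\right) + 27392 = 319 + 27392 = 27711$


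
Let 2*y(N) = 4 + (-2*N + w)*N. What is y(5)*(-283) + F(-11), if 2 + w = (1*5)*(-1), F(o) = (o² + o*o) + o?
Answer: 23385/2 ≈ 11693.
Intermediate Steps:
F(o) = o + 2*o² (F(o) = (o² + o²) + o = 2*o² + o = o + 2*o²)
w = -7 (w = -2 + (1*5)*(-1) = -2 + 5*(-1) = -2 - 5 = -7)
y(N) = 2 + N*(-7 - 2*N)/2 (y(N) = (4 + (-2*N - 7)*N)/2 = (4 + (-7 - 2*N)*N)/2 = (4 + N*(-7 - 2*N))/2 = 2 + N*(-7 - 2*N)/2)
y(5)*(-283) + F(-11) = (2 - 1*5² - 7/2*5)*(-283) - 11*(1 + 2*(-11)) = (2 - 1*25 - 35/2)*(-283) - 11*(1 - 22) = (2 - 25 - 35/2)*(-283) - 11*(-21) = -81/2*(-283) + 231 = 22923/2 + 231 = 23385/2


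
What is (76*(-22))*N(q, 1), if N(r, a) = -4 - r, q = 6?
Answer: 16720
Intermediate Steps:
(76*(-22))*N(q, 1) = (76*(-22))*(-4 - 1*6) = -1672*(-4 - 6) = -1672*(-10) = 16720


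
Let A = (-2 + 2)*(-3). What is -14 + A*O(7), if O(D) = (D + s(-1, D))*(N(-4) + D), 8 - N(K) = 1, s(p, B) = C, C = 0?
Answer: -14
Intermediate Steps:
s(p, B) = 0
N(K) = 7 (N(K) = 8 - 1*1 = 8 - 1 = 7)
O(D) = D*(7 + D) (O(D) = (D + 0)*(7 + D) = D*(7 + D))
A = 0 (A = 0*(-3) = 0)
-14 + A*O(7) = -14 + 0*(7*(7 + 7)) = -14 + 0*(7*14) = -14 + 0*98 = -14 + 0 = -14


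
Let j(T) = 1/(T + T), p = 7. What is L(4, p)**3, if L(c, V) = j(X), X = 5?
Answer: 1/1000 ≈ 0.0010000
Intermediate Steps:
j(T) = 1/(2*T)
L(c, V) = 1/10 (L(c, V) = (1/2)/5 = (1/2)*(1/5) = 1/10)
L(4, p)**3 = (1/10)**3 = 1/1000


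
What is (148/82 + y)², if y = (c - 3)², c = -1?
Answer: 532900/1681 ≈ 317.01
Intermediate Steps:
y = 16 (y = (-1 - 3)² = (-4)² = 16)
(148/82 + y)² = (148/82 + 16)² = (148*(1/82) + 16)² = (74/41 + 16)² = (730/41)² = 532900/1681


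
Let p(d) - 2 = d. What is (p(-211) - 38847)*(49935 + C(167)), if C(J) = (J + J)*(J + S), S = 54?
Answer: -4833140944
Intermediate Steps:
C(J) = 2*J*(54 + J) (C(J) = (J + J)*(J + 54) = (2*J)*(54 + J) = 2*J*(54 + J))
p(d) = 2 + d
(p(-211) - 38847)*(49935 + C(167)) = ((2 - 211) - 38847)*(49935 + 2*167*(54 + 167)) = (-209 - 38847)*(49935 + 2*167*221) = -39056*(49935 + 73814) = -39056*123749 = -4833140944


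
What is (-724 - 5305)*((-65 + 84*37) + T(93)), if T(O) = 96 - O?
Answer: -18364334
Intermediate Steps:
(-724 - 5305)*((-65 + 84*37) + T(93)) = (-724 - 5305)*((-65 + 84*37) + (96 - 1*93)) = -6029*((-65 + 3108) + (96 - 93)) = -6029*(3043 + 3) = -6029*3046 = -18364334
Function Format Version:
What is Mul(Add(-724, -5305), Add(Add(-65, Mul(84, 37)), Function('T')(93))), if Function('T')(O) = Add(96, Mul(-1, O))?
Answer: -18364334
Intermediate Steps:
Mul(Add(-724, -5305), Add(Add(-65, Mul(84, 37)), Function('T')(93))) = Mul(Add(-724, -5305), Add(Add(-65, Mul(84, 37)), Add(96, Mul(-1, 93)))) = Mul(-6029, Add(Add(-65, 3108), Add(96, -93))) = Mul(-6029, Add(3043, 3)) = Mul(-6029, 3046) = -18364334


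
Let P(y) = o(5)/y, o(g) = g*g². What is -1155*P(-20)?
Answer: 28875/4 ≈ 7218.8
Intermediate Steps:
o(g) = g³
P(y) = 125/y (P(y) = 5³/y = 125/y)
-1155*P(-20) = -144375/(-20) = -144375*(-1)/20 = -1155*(-25/4) = 28875/4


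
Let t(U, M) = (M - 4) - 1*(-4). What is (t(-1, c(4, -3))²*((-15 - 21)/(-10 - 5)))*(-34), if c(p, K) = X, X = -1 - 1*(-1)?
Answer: 0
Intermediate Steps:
X = 0 (X = -1 + 1 = 0)
c(p, K) = 0
t(U, M) = M (t(U, M) = (-4 + M) + 4 = M)
(t(-1, c(4, -3))²*((-15 - 21)/(-10 - 5)))*(-34) = (0²*((-15 - 21)/(-10 - 5)))*(-34) = (0*(-36/(-15)))*(-34) = (0*(-36*(-1/15)))*(-34) = (0*(12/5))*(-34) = 0*(-34) = 0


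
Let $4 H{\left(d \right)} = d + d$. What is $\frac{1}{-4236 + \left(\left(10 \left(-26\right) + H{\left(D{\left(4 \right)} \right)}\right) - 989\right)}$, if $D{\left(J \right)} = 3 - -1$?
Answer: $- \frac{1}{5483} \approx -0.00018238$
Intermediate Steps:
$D{\left(J \right)} = 4$ ($D{\left(J \right)} = 3 + 1 = 4$)
$H{\left(d \right)} = \frac{d}{2}$ ($H{\left(d \right)} = \frac{d + d}{4} = \frac{2 d}{4} = \frac{d}{2}$)
$\frac{1}{-4236 + \left(\left(10 \left(-26\right) + H{\left(D{\left(4 \right)} \right)}\right) - 989\right)} = \frac{1}{-4236 + \left(\left(10 \left(-26\right) + \frac{1}{2} \cdot 4\right) - 989\right)} = \frac{1}{-4236 + \left(\left(-260 + 2\right) - 989\right)} = \frac{1}{-4236 - 1247} = \frac{1}{-5483} = - \frac{1}{5483}$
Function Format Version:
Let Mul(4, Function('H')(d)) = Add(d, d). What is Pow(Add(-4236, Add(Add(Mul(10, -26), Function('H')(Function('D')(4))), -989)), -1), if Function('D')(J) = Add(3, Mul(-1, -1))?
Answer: Rational(-1, 5483) ≈ -0.00018238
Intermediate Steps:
Function('D')(J) = 4 (Function('D')(J) = Add(3, 1) = 4)
Function('H')(d) = Mul(Rational(1, 2), d) (Function('H')(d) = Mul(Rational(1, 4), Add(d, d)) = Mul(Rational(1, 4), Mul(2, d)) = Mul(Rational(1, 2), d))
Pow(Add(-4236, Add(Add(Mul(10, -26), Function('H')(Function('D')(4))), -989)), -1) = Pow(Add(-4236, Add(Add(Mul(10, -26), Mul(Rational(1, 2), 4)), -989)), -1) = Pow(Add(-4236, Add(Add(-260, 2), -989)), -1) = Pow(Add(-4236, Add(-258, -989)), -1) = Pow(Add(-4236, -1247), -1) = Pow(-5483, -1) = Rational(-1, 5483)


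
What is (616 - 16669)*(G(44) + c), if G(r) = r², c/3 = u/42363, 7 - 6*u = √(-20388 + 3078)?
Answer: -877722084593/28242 + 5351*I*√17310/28242 ≈ -3.1079e+7 + 24.928*I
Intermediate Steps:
u = 7/6 - I*√17310/6 (u = 7/6 - √(-20388 + 3078)/6 = 7/6 - I*√17310/6 ≈ 1.1667 - 21.928*I)
c = 7/84726 - I*√17310/84726 (c = 3*((7/6 - I*√17310/6)/42363) = 3*((7/6 - I*√17310/6)*(1/42363)) = 3*(7/254178 - I*√17310/254178) = 7/84726 - I*√17310/84726 ≈ 8.2619e-5 - 0.0015529*I)
(616 - 16669)*(G(44) + c) = (616 - 16669)*(44² + (7/84726 - I*√17310/84726)) = -16053*(1936 + (7/84726 - I*√17310/84726)) = -16053*(164029543/84726 - I*√17310/84726) = -877722084593/28242 + 5351*I*√17310/28242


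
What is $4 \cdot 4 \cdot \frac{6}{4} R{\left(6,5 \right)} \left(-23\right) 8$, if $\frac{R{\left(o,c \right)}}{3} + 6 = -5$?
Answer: $145728$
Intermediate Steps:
$R{\left(o,c \right)} = -33$ ($R{\left(o,c \right)} = -18 + 3 \left(-5\right) = -18 - 15 = -33$)
$4 \cdot 4 \cdot \frac{6}{4} R{\left(6,5 \right)} \left(-23\right) 8 = 4 \cdot 4 \cdot \frac{6}{4} \left(-33\right) \left(-23\right) 8 = 4 \cdot 4 \cdot 6 \cdot \frac{1}{4} \left(-33\right) \left(-23\right) 8 = 4 \cdot 4 \cdot \frac{3}{2} \left(-33\right) \left(-23\right) 8 = 4 \cdot 6 \left(-33\right) \left(-23\right) 8 = 4 \left(-198\right) \left(-23\right) 8 = \left(-792\right) \left(-23\right) 8 = 18216 \cdot 8 = 145728$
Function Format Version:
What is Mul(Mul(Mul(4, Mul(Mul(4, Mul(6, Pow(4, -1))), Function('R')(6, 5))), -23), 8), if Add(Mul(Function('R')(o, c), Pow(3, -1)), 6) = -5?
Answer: 145728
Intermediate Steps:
Function('R')(o, c) = -33 (Function('R')(o, c) = Add(-18, Mul(3, -5)) = Add(-18, -15) = -33)
Mul(Mul(Mul(4, Mul(Mul(4, Mul(6, Pow(4, -1))), Function('R')(6, 5))), -23), 8) = Mul(Mul(Mul(4, Mul(Mul(4, Mul(6, Pow(4, -1))), -33)), -23), 8) = Mul(Mul(Mul(4, Mul(Mul(4, Mul(6, Rational(1, 4))), -33)), -23), 8) = Mul(Mul(Mul(4, Mul(Mul(4, Rational(3, 2)), -33)), -23), 8) = Mul(Mul(Mul(4, Mul(6, -33)), -23), 8) = Mul(Mul(Mul(4, -198), -23), 8) = Mul(Mul(-792, -23), 8) = Mul(18216, 8) = 145728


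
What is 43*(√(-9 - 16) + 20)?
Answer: 860 + 215*I ≈ 860.0 + 215.0*I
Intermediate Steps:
43*(√(-9 - 16) + 20) = 43*(√(-25) + 20) = 43*(5*I + 20) = 43*(20 + 5*I) = 860 + 215*I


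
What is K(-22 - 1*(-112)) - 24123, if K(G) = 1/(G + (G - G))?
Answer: -2171069/90 ≈ -24123.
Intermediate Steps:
K(G) = 1/G (K(G) = 1/(G + 0) = 1/G)
K(-22 - 1*(-112)) - 24123 = 1/(-22 - 1*(-112)) - 24123 = 1/(-22 + 112) - 24123 = 1/90 - 24123 = -2171069/90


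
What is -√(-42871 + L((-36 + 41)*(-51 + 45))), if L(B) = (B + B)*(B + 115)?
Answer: -7*I*√979 ≈ -219.02*I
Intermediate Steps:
L(B) = 2*B*(115 + B) (L(B) = (2*B)*(115 + B) = 2*B*(115 + B))
-√(-42871 + L((-36 + 41)*(-51 + 45))) = -√(-42871 + 2*((-36 + 41)*(-51 + 45))*(115 + (-36 + 41)*(-51 + 45))) = -√(-42871 + 2*(5*(-6))*(115 + 5*(-6))) = -√(-42871 + 2*(-30)*(115 - 30)) = -√(-42871 + 2*(-30)*85) = -√(-42871 - 5100) = -√(-47971) = -7*I*√979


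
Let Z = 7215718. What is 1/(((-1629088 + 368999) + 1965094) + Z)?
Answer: 1/7920723 ≈ 1.2625e-7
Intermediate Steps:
1/(((-1629088 + 368999) + 1965094) + Z) = 1/(((-1629088 + 368999) + 1965094) + 7215718) = 1/((-1260089 + 1965094) + 7215718) = 1/(705005 + 7215718) = 1/7920723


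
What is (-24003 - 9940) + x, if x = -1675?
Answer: -35618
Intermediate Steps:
(-24003 - 9940) + x = (-24003 - 9940) - 1675 = -33943 - 1675 = -35618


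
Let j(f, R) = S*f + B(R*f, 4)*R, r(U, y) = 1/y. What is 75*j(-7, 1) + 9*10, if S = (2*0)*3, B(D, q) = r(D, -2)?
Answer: 105/2 ≈ 52.500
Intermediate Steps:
r(U, y) = 1/y
B(D, q) = -½ (B(D, q) = 1/(-2) = -½)
S = 0 (S = 0*3 = 0)
j(f, R) = -R/2 (j(f, R) = 0*f - R/2 = 0 - R/2 = -R/2)
75*j(-7, 1) + 9*10 = 75*(-½*1) + 9*10 = 75*(-½) + 90 = -75/2 + 90 = 105/2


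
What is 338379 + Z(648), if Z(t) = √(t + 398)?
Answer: 338379 + √1046 ≈ 3.3841e+5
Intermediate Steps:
Z(t) = √(398 + t)
338379 + Z(648) = 338379 + √(398 + 648) = 338379 + √1046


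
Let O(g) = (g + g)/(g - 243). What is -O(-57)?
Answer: -19/50 ≈ -0.38000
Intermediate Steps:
O(g) = 2*g/(-243 + g) (O(g) = (2*g)/(-243 + g) = 2*g/(-243 + g))
-O(-57) = -2*(-57)/(-243 - 57) = -2*(-57)/(-300) = -2*(-57)*(-1)/300 = -1*19/50 = -19/50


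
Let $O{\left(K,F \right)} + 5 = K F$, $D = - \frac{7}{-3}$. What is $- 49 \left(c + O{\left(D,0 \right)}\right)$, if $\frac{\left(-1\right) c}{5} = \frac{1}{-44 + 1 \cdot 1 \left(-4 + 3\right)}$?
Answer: $\frac{2156}{9} \approx 239.56$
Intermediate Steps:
$D = \frac{7}{3}$ ($D = \left(-7\right) \left(- \frac{1}{3}\right) = \frac{7}{3} \approx 2.3333$)
$O{\left(K,F \right)} = -5 + F K$ ($O{\left(K,F \right)} = -5 + K F = -5 + F K$)
$c = \frac{1}{9}$ ($c = - \frac{5}{-44 + 1 \cdot 1 \left(-4 + 3\right)} = - \frac{5}{-44 + 1 \left(-1\right)} = - \frac{5}{-44 - 1} = - \frac{5}{-45} = \left(-5\right) \left(- \frac{1}{45}\right) = \frac{1}{9} \approx 0.11111$)
$- 49 \left(c + O{\left(D,0 \right)}\right) = - 49 \left(\frac{1}{9} + \left(-5 + 0 \cdot \frac{7}{3}\right)\right) = - 49 \left(\frac{1}{9} + \left(-5 + 0\right)\right) = - 49 \left(\frac{1}{9} - 5\right) = \left(-49\right) \left(- \frac{44}{9}\right) = \frac{2156}{9}$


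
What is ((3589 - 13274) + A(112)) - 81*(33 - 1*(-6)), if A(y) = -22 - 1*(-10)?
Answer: -12856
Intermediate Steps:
A(y) = -12 (A(y) = -22 + 10 = -12)
((3589 - 13274) + A(112)) - 81*(33 - 1*(-6)) = ((3589 - 13274) - 12) - 81*(33 - 1*(-6)) = (-9685 - 12) - 81*(33 + 6) = -9697 - 81*39 = -9697 - 1*3159 = -9697 - 3159 = -12856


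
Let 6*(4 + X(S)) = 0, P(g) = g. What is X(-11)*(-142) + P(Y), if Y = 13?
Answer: 581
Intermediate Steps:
X(S) = -4 (X(S) = -4 + (1/6)*0 = -4 + 0 = -4)
X(-11)*(-142) + P(Y) = -4*(-142) + 13 = 568 + 13 = 581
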